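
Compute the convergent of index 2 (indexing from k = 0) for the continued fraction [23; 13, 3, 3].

923/40

Using pₖ = aₖpₖ₋₁ + pₖ₋₂, qₖ = aₖqₖ₋₁ + qₖ₋₂ (with p₋₁=1, p₋₂=0, q₋₁=0, q₋₂=1):
  k=0: a=23, p=23, q=1
  k=1: a=13, p=300, q=13
  k=2: a=3, p=923, q=40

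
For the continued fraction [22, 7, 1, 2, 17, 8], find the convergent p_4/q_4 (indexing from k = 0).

Using pₖ = aₖpₖ₋₁ + pₖ₋₂, qₖ = aₖqₖ₋₁ + qₖ₋₂ (with p₋₁=1, p₋₂=0, q₋₁=0, q₋₂=1):
  k=0: a=22, p=22, q=1
  k=1: a=7, p=155, q=7
  k=2: a=1, p=177, q=8
  k=3: a=2, p=509, q=23
  k=4: a=17, p=8830, q=399

8830/399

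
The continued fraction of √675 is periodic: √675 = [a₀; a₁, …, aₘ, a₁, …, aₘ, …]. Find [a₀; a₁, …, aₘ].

[25; 1, 50]

a₀ = ⌊√675⌋ = 25.
With m₀=0, d₀=1 and mₖ₊₁ = dₖaₖ − mₖ, dₖ₊₁ = (n − mₖ₊₁²)/dₖ, aₖ₊₁ = ⌊(a₀+mₖ₊₁)/dₖ₊₁⌋:
  k=1: m=25, d=50, a=1
  k=2: m=25, d=1, a=50
d=1 and a=2a₀=50 at k=2, so the next step gives (m, d) = (25, 50) again — its k=1 value — and the period has length 2.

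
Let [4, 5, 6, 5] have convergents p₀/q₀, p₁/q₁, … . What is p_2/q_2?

130/31

Using pₖ = aₖpₖ₋₁ + pₖ₋₂, qₖ = aₖqₖ₋₁ + qₖ₋₂ (with p₋₁=1, p₋₂=0, q₋₁=0, q₋₂=1):
  k=0: a=4, p=4, q=1
  k=1: a=5, p=21, q=5
  k=2: a=6, p=130, q=31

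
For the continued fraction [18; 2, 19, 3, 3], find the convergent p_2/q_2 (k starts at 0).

721/39

Using pₖ = aₖpₖ₋₁ + pₖ₋₂, qₖ = aₖqₖ₋₁ + qₖ₋₂ (with p₋₁=1, p₋₂=0, q₋₁=0, q₋₂=1):
  k=0: a=18, p=18, q=1
  k=1: a=2, p=37, q=2
  k=2: a=19, p=721, q=39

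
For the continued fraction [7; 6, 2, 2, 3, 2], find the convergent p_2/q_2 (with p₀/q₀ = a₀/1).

Using pₖ = aₖpₖ₋₁ + pₖ₋₂, qₖ = aₖqₖ₋₁ + qₖ₋₂ (with p₋₁=1, p₋₂=0, q₋₁=0, q₋₂=1):
  k=0: a=7, p=7, q=1
  k=1: a=6, p=43, q=6
  k=2: a=2, p=93, q=13

93/13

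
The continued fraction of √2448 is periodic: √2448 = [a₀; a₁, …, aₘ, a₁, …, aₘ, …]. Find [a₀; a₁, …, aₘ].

[49; 2, 10, 2, 98]

a₀ = ⌊√2448⌋ = 49.
With m₀=0, d₀=1 and mₖ₊₁ = dₖaₖ − mₖ, dₖ₊₁ = (n − mₖ₊₁²)/dₖ, aₖ₊₁ = ⌊(a₀+mₖ₊₁)/dₖ₊₁⌋:
  k=1: m=49, d=47, a=2
  k=2: m=45, d=9, a=10
  k=3: m=45, d=47, a=2
  k=4: m=49, d=1, a=98
d=1 and a=2a₀=98 at k=4, so the next step gives (m, d) = (49, 47) again — its k=1 value — and the period has length 4.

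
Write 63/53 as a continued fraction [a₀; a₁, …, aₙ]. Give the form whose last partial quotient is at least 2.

63 = 1×53 + 10
53 = 5×10 + 3
10 = 3×3 + 1
3 = 3×1 + 0  (stop)
So 63/53 = [1; 5, 3, 3].

[1; 5, 3, 3]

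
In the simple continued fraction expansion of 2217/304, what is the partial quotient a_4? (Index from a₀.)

2217 = 7·304 + 89   →  a_0 = 7
304 = 3·89 + 37   →  a_1 = 3
89 = 2·37 + 15   →  a_2 = 2
37 = 2·15 + 7   →  a_3 = 2
15 = 2·7 + 1   →  a_4 = 2

2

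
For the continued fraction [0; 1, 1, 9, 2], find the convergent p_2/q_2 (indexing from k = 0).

1/2

Using pₖ = aₖpₖ₋₁ + pₖ₋₂, qₖ = aₖqₖ₋₁ + qₖ₋₂ (with p₋₁=1, p₋₂=0, q₋₁=0, q₋₂=1):
  k=0: a=0, p=0, q=1
  k=1: a=1, p=1, q=1
  k=2: a=1, p=1, q=2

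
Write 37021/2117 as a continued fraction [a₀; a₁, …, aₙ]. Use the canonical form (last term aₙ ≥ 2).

37021 = 17×2117 + 1032
2117 = 2×1032 + 53
1032 = 19×53 + 25
53 = 2×25 + 3
25 = 8×3 + 1
3 = 3×1 + 0  (stop)
So 37021/2117 = [17; 2, 19, 2, 8, 3].

[17; 2, 19, 2, 8, 3]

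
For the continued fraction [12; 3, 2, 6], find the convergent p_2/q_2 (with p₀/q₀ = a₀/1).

86/7

Using pₖ = aₖpₖ₋₁ + pₖ₋₂, qₖ = aₖqₖ₋₁ + qₖ₋₂ (with p₋₁=1, p₋₂=0, q₋₁=0, q₋₂=1):
  k=0: a=12, p=12, q=1
  k=1: a=3, p=37, q=3
  k=2: a=2, p=86, q=7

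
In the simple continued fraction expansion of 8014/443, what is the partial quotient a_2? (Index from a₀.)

13

8014 = 18·443 + 40   →  a_0 = 18
443 = 11·40 + 3   →  a_1 = 11
40 = 13·3 + 1   →  a_2 = 13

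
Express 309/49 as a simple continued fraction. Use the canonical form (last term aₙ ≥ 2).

[6; 3, 3, 1, 3]

309 = 6·49 + 15
49 = 3·15 + 4
15 = 3·4 + 3
4 = 1·3 + 1
3 = 3·1 + 0  (stop)
So 309/49 = [6; 3, 3, 1, 3].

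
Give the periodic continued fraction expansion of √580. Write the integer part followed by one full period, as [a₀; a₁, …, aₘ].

[24; 12, 48]

a₀ = ⌊√580⌋ = 24.
With m₀=0, d₀=1 and mₖ₊₁ = dₖaₖ − mₖ, dₖ₊₁ = (n − mₖ₊₁²)/dₖ, aₖ₊₁ = ⌊(a₀+mₖ₊₁)/dₖ₊₁⌋:
  k=1: m=24, d=4, a=12
  k=2: m=24, d=1, a=48
d=1 and a=2a₀=48 at k=2, so the next step gives (m, d) = (24, 4) again — its k=1 value — and the period has length 2.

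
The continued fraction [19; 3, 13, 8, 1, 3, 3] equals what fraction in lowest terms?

88876/4599

Using pₖ = aₖpₖ₋₁ + pₖ₋₂ and qₖ = aₖqₖ₋₁ + qₖ₋₂:
  k=0: a=19, p=19, q=1
  k=1: a=3, p=58, q=3
  k=2: a=13, p=773, q=40
  k=3: a=8, p=6242, q=323
  k=4: a=1, p=7015, q=363
  k=5: a=3, p=27287, q=1412
  k=6: a=3, p=88876, q=4599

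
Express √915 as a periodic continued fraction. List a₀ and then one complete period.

a₀ = ⌊√915⌋ = 30.
With m₀=0, d₀=1 and mₖ₊₁ = dₖaₖ − mₖ, dₖ₊₁ = (n − mₖ₊₁²)/dₖ, aₖ₊₁ = ⌊(a₀+mₖ₊₁)/dₖ₊₁⌋:
  k=1: m=30, d=15, a=4
  k=2: m=30, d=1, a=60
d=1 and a=2a₀=60 at k=2, so the next step gives (m, d) = (30, 15) again — its k=1 value — and the period has length 2.

[30; 4, 60]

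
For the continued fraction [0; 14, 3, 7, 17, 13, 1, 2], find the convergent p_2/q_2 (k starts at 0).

Using pₖ = aₖpₖ₋₁ + pₖ₋₂, qₖ = aₖqₖ₋₁ + qₖ₋₂ (with p₋₁=1, p₋₂=0, q₋₁=0, q₋₂=1):
  k=0: a=0, p=0, q=1
  k=1: a=14, p=1, q=14
  k=2: a=3, p=3, q=43

3/43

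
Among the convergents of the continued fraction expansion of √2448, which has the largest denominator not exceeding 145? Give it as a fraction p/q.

√2448 = [49; 2, 10, 2, 98, …] (period length 4).
Convergents:
  p_0/q_0 = 49/1
  p_1/q_1 = 99/2
  p_2/q_2 = 1039/21
  p_3/q_3 = 2177/44
  p_4/q_4 = 214385/4333
q_3 = 44 ≤ 145 < 4333 = q_4, so the answer is 2177/44.

2177/44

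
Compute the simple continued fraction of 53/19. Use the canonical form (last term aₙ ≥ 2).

[2; 1, 3, 1, 3]

53 = 2·19 + 15
19 = 1·15 + 4
15 = 3·4 + 3
4 = 1·3 + 1
3 = 3·1 + 0  (stop)
So 53/19 = [2; 1, 3, 1, 3].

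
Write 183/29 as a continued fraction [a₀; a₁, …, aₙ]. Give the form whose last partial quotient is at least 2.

[6; 3, 4, 2]

183 = 6×29 + 9
29 = 3×9 + 2
9 = 4×2 + 1
2 = 2×1 + 0  (stop)
So 183/29 = [6; 3, 4, 2].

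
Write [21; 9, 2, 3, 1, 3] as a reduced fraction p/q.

Fold from the inside: start with 3/1.
  1 + 1/3 = 4/3
  3 + 3/4 = 15/4
  2 + 4/15 = 34/15
  9 + 15/34 = 321/34
  21 + 34/321 = 6775/321

6775/321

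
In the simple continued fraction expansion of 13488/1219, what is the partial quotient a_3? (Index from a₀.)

13488 = 11·1219 + 79   →  a_0 = 11
1219 = 15·79 + 34   →  a_1 = 15
79 = 2·34 + 11   →  a_2 = 2
34 = 3·11 + 1   →  a_3 = 3

3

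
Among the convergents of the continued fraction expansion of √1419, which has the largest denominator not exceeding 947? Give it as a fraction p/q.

12770/339

√1419 = [37; 1, 2, 37, 2, 1, 74, …] (period length 6).
Convergents:
  p_0/q_0 = 37/1
  p_1/q_1 = 38/1
  p_2/q_2 = 113/3
  p_3/q_3 = 4219/112
  p_4/q_4 = 8551/227
  p_5/q_5 = 12770/339
  p_6/q_6 = 953531/25313
q_5 = 339 ≤ 947 < 25313 = q_6, so the answer is 12770/339.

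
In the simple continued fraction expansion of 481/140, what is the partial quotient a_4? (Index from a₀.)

481 = 3·140 + 61   →  a_0 = 3
140 = 2·61 + 18   →  a_1 = 2
61 = 3·18 + 7   →  a_2 = 3
18 = 2·7 + 4   →  a_3 = 2
7 = 1·4 + 3   →  a_4 = 1

1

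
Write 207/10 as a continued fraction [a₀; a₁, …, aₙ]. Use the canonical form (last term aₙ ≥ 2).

207 = 20×10 + 7
10 = 1×7 + 3
7 = 2×3 + 1
3 = 3×1 + 0  (stop)
So 207/10 = [20; 1, 2, 3].

[20; 1, 2, 3]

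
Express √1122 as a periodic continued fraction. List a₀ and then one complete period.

[33; 2, 66]

a₀ = ⌊√1122⌋ = 33.
With m₀=0, d₀=1 and mₖ₊₁ = dₖaₖ − mₖ, dₖ₊₁ = (n − mₖ₊₁²)/dₖ, aₖ₊₁ = ⌊(a₀+mₖ₊₁)/dₖ₊₁⌋:
  k=1: m=33, d=33, a=2
  k=2: m=33, d=1, a=66
d=1 and a=2a₀=66 at k=2, so the next step gives (m, d) = (33, 33) again — its k=1 value — and the period has length 2.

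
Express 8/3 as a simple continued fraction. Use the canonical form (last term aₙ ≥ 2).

8 = 2*3 + 2
3 = 1*2 + 1
2 = 2*1 + 0  (stop)
So 8/3 = [2; 1, 2].

[2; 1, 2]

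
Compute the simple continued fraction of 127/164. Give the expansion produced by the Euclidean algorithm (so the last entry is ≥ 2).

127 = 0·164 + 127
164 = 1·127 + 37
127 = 3·37 + 16
37 = 2·16 + 5
16 = 3·5 + 1
5 = 5·1 + 0  (stop)
So 127/164 = [0; 1, 3, 2, 3, 5].

[0; 1, 3, 2, 3, 5]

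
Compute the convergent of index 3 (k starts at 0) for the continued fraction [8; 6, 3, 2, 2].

359/44

Using pₖ = aₖpₖ₋₁ + pₖ₋₂, qₖ = aₖqₖ₋₁ + qₖ₋₂ (with p₋₁=1, p₋₂=0, q₋₁=0, q₋₂=1):
  k=0: a=8, p=8, q=1
  k=1: a=6, p=49, q=6
  k=2: a=3, p=155, q=19
  k=3: a=2, p=359, q=44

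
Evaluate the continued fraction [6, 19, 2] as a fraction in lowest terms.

Using pₖ = aₖpₖ₋₁ + pₖ₋₂ and qₖ = aₖqₖ₋₁ + qₖ₋₂:
  k=0: a=6, p=6, q=1
  k=1: a=19, p=115, q=19
  k=2: a=2, p=236, q=39

236/39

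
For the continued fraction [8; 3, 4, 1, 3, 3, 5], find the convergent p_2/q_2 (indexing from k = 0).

108/13

Using pₖ = aₖpₖ₋₁ + pₖ₋₂, qₖ = aₖqₖ₋₁ + qₖ₋₂ (with p₋₁=1, p₋₂=0, q₋₁=0, q₋₂=1):
  k=0: a=8, p=8, q=1
  k=1: a=3, p=25, q=3
  k=2: a=4, p=108, q=13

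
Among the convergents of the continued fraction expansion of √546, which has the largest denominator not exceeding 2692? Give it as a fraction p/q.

√546 = [23; 2, 1, 2, 1, 2, 46, …] (period length 6).
Convergents:
  p_0/q_0 = 23/1
  p_1/q_1 = 47/2
  p_2/q_2 = 70/3
  p_3/q_3 = 187/8
  p_4/q_4 = 257/11
  p_5/q_5 = 701/30
  p_6/q_6 = 32503/1391
  p_7/q_7 = 65707/2812
q_6 = 1391 ≤ 2692 < 2812 = q_7, so the answer is 32503/1391.

32503/1391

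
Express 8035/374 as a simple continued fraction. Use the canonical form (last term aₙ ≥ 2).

[21; 2, 15, 12]

8035 = 21×374 + 181
374 = 2×181 + 12
181 = 15×12 + 1
12 = 12×1 + 0  (stop)
So 8035/374 = [21; 2, 15, 12].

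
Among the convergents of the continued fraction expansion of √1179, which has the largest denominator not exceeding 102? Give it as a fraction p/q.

√1179 = [34; 2, 1, 33, 1, 2, 68, …] (period length 6).
Convergents:
  p_0/q_0 = 34/1
  p_1/q_1 = 69/2
  p_2/q_2 = 103/3
  p_3/q_3 = 3468/101
  p_4/q_4 = 3571/104
q_3 = 101 ≤ 102 < 104 = q_4, so the answer is 3468/101.

3468/101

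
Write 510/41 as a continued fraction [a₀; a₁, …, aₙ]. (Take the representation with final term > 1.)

510 = 12·41 + 18
41 = 2·18 + 5
18 = 3·5 + 3
5 = 1·3 + 2
3 = 1·2 + 1
2 = 2·1 + 0  (stop)
So 510/41 = [12; 2, 3, 1, 1, 2].

[12; 2, 3, 1, 1, 2]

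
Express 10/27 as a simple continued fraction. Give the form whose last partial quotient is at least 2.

10 = 0×27 + 10
27 = 2×10 + 7
10 = 1×7 + 3
7 = 2×3 + 1
3 = 3×1 + 0  (stop)
So 10/27 = [0; 2, 1, 2, 3].

[0; 2, 1, 2, 3]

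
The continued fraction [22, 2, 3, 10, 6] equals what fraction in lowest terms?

9847/439

Fold from the inside: start with 6/1.
  10 + 1/6 = 61/6
  3 + 6/61 = 189/61
  2 + 61/189 = 439/189
  22 + 189/439 = 9847/439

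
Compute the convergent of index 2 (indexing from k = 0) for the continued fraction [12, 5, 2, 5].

Using pₖ = aₖpₖ₋₁ + pₖ₋₂, qₖ = aₖqₖ₋₁ + qₖ₋₂ (with p₋₁=1, p₋₂=0, q₋₁=0, q₋₂=1):
  k=0: a=12, p=12, q=1
  k=1: a=5, p=61, q=5
  k=2: a=2, p=134, q=11

134/11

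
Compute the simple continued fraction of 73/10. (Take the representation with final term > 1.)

73 = 7×10 + 3
10 = 3×3 + 1
3 = 3×1 + 0  (stop)
So 73/10 = [7; 3, 3].

[7; 3, 3]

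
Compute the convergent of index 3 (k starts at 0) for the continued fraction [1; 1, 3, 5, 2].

Using pₖ = aₖpₖ₋₁ + pₖ₋₂, qₖ = aₖqₖ₋₁ + qₖ₋₂ (with p₋₁=1, p₋₂=0, q₋₁=0, q₋₂=1):
  k=0: a=1, p=1, q=1
  k=1: a=1, p=2, q=1
  k=2: a=3, p=7, q=4
  k=3: a=5, p=37, q=21

37/21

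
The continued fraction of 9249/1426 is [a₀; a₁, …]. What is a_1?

9249 = 6·1426 + 693   →  a_0 = 6
1426 = 2·693 + 40   →  a_1 = 2

2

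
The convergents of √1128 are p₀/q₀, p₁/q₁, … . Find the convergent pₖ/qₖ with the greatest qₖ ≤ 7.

√1128 = [33; 1, 1, 2, 2, 2, 1, 1, 66, …] (period length 8).
Convergents:
  p_0/q_0 = 33/1
  p_1/q_1 = 34/1
  p_2/q_2 = 67/2
  p_3/q_3 = 168/5
  p_4/q_4 = 403/12
q_3 = 5 ≤ 7 < 12 = q_4, so the answer is 168/5.

168/5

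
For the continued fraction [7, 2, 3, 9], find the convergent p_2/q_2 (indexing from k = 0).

Using pₖ = aₖpₖ₋₁ + pₖ₋₂, qₖ = aₖqₖ₋₁ + qₖ₋₂ (with p₋₁=1, p₋₂=0, q₋₁=0, q₋₂=1):
  k=0: a=7, p=7, q=1
  k=1: a=2, p=15, q=2
  k=2: a=3, p=52, q=7

52/7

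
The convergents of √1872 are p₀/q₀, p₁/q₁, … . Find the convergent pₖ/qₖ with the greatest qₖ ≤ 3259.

√1872 = [43; 3, 1, 3, 86, …] (period length 4).
Convergents:
  p_0/q_0 = 43/1
  p_1/q_1 = 130/3
  p_2/q_2 = 173/4
  p_3/q_3 = 649/15
  p_4/q_4 = 55987/1294
  p_5/q_5 = 168610/3897
q_4 = 1294 ≤ 3259 < 3897 = q_5, so the answer is 55987/1294.

55987/1294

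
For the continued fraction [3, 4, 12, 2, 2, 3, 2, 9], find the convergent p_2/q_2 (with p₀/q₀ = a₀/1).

159/49

Using pₖ = aₖpₖ₋₁ + pₖ₋₂, qₖ = aₖqₖ₋₁ + qₖ₋₂ (with p₋₁=1, p₋₂=0, q₋₁=0, q₋₂=1):
  k=0: a=3, p=3, q=1
  k=1: a=4, p=13, q=4
  k=2: a=12, p=159, q=49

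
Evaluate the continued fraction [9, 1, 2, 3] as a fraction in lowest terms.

97/10

Using pₖ = aₖpₖ₋₁ + pₖ₋₂ and qₖ = aₖqₖ₋₁ + qₖ₋₂:
  k=0: a=9, p=9, q=1
  k=1: a=1, p=10, q=1
  k=2: a=2, p=29, q=3
  k=3: a=3, p=97, q=10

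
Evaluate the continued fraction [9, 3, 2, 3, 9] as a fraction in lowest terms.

Using pₖ = aₖpₖ₋₁ + pₖ₋₂ and qₖ = aₖqₖ₋₁ + qₖ₋₂:
  k=0: a=9, p=9, q=1
  k=1: a=3, p=28, q=3
  k=2: a=2, p=65, q=7
  k=3: a=3, p=223, q=24
  k=4: a=9, p=2072, q=223

2072/223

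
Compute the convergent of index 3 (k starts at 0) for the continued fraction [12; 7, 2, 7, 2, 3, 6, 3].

Using pₖ = aₖpₖ₋₁ + pₖ₋₂, qₖ = aₖqₖ₋₁ + qₖ₋₂ (with p₋₁=1, p₋₂=0, q₋₁=0, q₋₂=1):
  k=0: a=12, p=12, q=1
  k=1: a=7, p=85, q=7
  k=2: a=2, p=182, q=15
  k=3: a=7, p=1359, q=112

1359/112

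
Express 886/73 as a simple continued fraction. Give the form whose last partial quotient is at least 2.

[12; 7, 3, 3]

886 = 12*73 + 10
73 = 7*10 + 3
10 = 3*3 + 1
3 = 3*1 + 0  (stop)
So 886/73 = [12; 7, 3, 3].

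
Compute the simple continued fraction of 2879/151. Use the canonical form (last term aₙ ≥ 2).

[19; 15, 10]

2879 = 19*151 + 10
151 = 15*10 + 1
10 = 10*1 + 0  (stop)
So 2879/151 = [19; 15, 10].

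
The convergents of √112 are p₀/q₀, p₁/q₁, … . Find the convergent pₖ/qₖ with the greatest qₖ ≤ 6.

√112 = [10; 1, 1, 2, 1, 1, 20, …] (period length 6).
Convergents:
  p_0/q_0 = 10/1
  p_1/q_1 = 11/1
  p_2/q_2 = 21/2
  p_3/q_3 = 53/5
  p_4/q_4 = 74/7
q_3 = 5 ≤ 6 < 7 = q_4, so the answer is 53/5.

53/5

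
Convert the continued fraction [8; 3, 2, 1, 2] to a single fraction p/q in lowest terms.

224/27

Fold from the inside: start with 2/1.
  1 + 1/2 = 3/2
  2 + 2/3 = 8/3
  3 + 3/8 = 27/8
  8 + 8/27 = 224/27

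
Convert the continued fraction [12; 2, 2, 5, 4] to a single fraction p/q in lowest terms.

Using pₖ = aₖpₖ₋₁ + pₖ₋₂ and qₖ = aₖqₖ₋₁ + qₖ₋₂:
  k=0: a=12, p=12, q=1
  k=1: a=2, p=25, q=2
  k=2: a=2, p=62, q=5
  k=3: a=5, p=335, q=27
  k=4: a=4, p=1402, q=113

1402/113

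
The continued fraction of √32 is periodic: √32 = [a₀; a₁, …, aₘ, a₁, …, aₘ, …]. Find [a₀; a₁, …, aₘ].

a₀ = ⌊√32⌋ = 5.
With m₀=0, d₀=1 and mₖ₊₁ = dₖaₖ − mₖ, dₖ₊₁ = (n − mₖ₊₁²)/dₖ, aₖ₊₁ = ⌊(a₀+mₖ₊₁)/dₖ₊₁⌋:
  k=1: m=5, d=7, a=1
  k=2: m=2, d=4, a=1
  k=3: m=2, d=7, a=1
  k=4: m=5, d=1, a=10
d=1 and a=2a₀=10 at k=4, so the next step gives (m, d) = (5, 7) again — its k=1 value — and the period has length 4.

[5; 1, 1, 1, 10]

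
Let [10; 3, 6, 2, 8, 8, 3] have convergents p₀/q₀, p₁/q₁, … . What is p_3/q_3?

423/41

Using pₖ = aₖpₖ₋₁ + pₖ₋₂, qₖ = aₖqₖ₋₁ + qₖ₋₂ (with p₋₁=1, p₋₂=0, q₋₁=0, q₋₂=1):
  k=0: a=10, p=10, q=1
  k=1: a=3, p=31, q=3
  k=2: a=6, p=196, q=19
  k=3: a=2, p=423, q=41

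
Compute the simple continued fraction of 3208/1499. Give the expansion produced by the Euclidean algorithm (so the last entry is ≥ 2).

[2; 7, 7, 4, 7]

3208 = 2×1499 + 210
1499 = 7×210 + 29
210 = 7×29 + 7
29 = 4×7 + 1
7 = 7×1 + 0  (stop)
So 3208/1499 = [2; 7, 7, 4, 7].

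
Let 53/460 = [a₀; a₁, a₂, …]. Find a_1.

8

53 = 0·460 + 53   →  a_0 = 0
460 = 8·53 + 36   →  a_1 = 8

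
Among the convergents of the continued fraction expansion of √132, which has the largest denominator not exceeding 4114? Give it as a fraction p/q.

√132 = [11; 2, 22, …] (period length 2).
Convergents:
  p_0/q_0 = 11/1
  p_1/q_1 = 23/2
  p_2/q_2 = 517/45
  p_3/q_3 = 1057/92
  p_4/q_4 = 23771/2069
  p_5/q_5 = 48599/4230
q_4 = 2069 ≤ 4114 < 4230 = q_5, so the answer is 23771/2069.

23771/2069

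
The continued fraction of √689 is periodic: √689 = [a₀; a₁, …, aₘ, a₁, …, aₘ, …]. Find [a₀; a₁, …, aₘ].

[26; 4, 52]

a₀ = ⌊√689⌋ = 26.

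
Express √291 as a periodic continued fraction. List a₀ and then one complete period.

[17; 17, 34]

a₀ = ⌊√291⌋ = 17.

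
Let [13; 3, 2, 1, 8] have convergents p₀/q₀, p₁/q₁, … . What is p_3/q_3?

Using pₖ = aₖpₖ₋₁ + pₖ₋₂, qₖ = aₖqₖ₋₁ + qₖ₋₂ (with p₋₁=1, p₋₂=0, q₋₁=0, q₋₂=1):
  k=0: a=13, p=13, q=1
  k=1: a=3, p=40, q=3
  k=2: a=2, p=93, q=7
  k=3: a=1, p=133, q=10

133/10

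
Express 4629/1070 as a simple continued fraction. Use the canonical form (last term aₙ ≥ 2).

4629 = 4·1070 + 349
1070 = 3·349 + 23
349 = 15·23 + 4
23 = 5·4 + 3
4 = 1·3 + 1
3 = 3·1 + 0  (stop)
So 4629/1070 = [4; 3, 15, 5, 1, 3].

[4; 3, 15, 5, 1, 3]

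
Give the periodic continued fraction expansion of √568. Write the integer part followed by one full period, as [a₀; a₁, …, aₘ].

a₀ = ⌊√568⌋ = 23.
With m₀=0, d₀=1 and mₖ₊₁ = dₖaₖ − mₖ, dₖ₊₁ = (n − mₖ₊₁²)/dₖ, aₖ₊₁ = ⌊(a₀+mₖ₊₁)/dₖ₊₁⌋:
  k=1: m=23, d=39, a=1
  k=2: m=16, d=8, a=4
  k=3: m=16, d=39, a=1
  k=4: m=23, d=1, a=46
d=1 and a=2a₀=46 at k=4, so the next step gives (m, d) = (23, 39) again — its k=1 value — and the period has length 4.

[23; 1, 4, 1, 46]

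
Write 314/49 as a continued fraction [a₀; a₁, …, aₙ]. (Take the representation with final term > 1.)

[6; 2, 2, 4, 2]

314 = 6·49 + 20
49 = 2·20 + 9
20 = 2·9 + 2
9 = 4·2 + 1
2 = 2·1 + 0  (stop)
So 314/49 = [6; 2, 2, 4, 2].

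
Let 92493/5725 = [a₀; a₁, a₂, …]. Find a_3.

92493 = 16·5725 + 893   →  a_0 = 16
5725 = 6·893 + 367   →  a_1 = 6
893 = 2·367 + 159   →  a_2 = 2
367 = 2·159 + 49   →  a_3 = 2

2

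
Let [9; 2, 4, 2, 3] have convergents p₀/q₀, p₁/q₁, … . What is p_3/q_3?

Using pₖ = aₖpₖ₋₁ + pₖ₋₂, qₖ = aₖqₖ₋₁ + qₖ₋₂ (with p₋₁=1, p₋₂=0, q₋₁=0, q₋₂=1):
  k=0: a=9, p=9, q=1
  k=1: a=2, p=19, q=2
  k=2: a=4, p=85, q=9
  k=3: a=2, p=189, q=20

189/20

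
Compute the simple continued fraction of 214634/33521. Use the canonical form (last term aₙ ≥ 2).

[6; 2, 2, 13, 16, 15, 2]

214634 = 6*33521 + 13508
33521 = 2*13508 + 6505
13508 = 2*6505 + 498
6505 = 13*498 + 31
498 = 16*31 + 2
31 = 15*2 + 1
2 = 2*1 + 0  (stop)
So 214634/33521 = [6; 2, 2, 13, 16, 15, 2].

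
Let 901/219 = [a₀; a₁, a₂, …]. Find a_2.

1

901 = 4·219 + 25   →  a_0 = 4
219 = 8·25 + 19   →  a_1 = 8
25 = 1·19 + 6   →  a_2 = 1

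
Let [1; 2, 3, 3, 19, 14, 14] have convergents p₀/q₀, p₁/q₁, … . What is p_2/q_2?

10/7

Using pₖ = aₖpₖ₋₁ + pₖ₋₂, qₖ = aₖqₖ₋₁ + qₖ₋₂ (with p₋₁=1, p₋₂=0, q₋₁=0, q₋₂=1):
  k=0: a=1, p=1, q=1
  k=1: a=2, p=3, q=2
  k=2: a=3, p=10, q=7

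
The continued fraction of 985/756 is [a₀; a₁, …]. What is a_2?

3

985 = 1·756 + 229   →  a_0 = 1
756 = 3·229 + 69   →  a_1 = 3
229 = 3·69 + 22   →  a_2 = 3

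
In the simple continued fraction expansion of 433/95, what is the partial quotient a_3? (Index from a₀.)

433 = 4·95 + 53   →  a_0 = 4
95 = 1·53 + 42   →  a_1 = 1
53 = 1·42 + 11   →  a_2 = 1
42 = 3·11 + 9   →  a_3 = 3

3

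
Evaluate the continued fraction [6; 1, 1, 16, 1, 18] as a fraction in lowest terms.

Using pₖ = aₖpₖ₋₁ + pₖ₋₂ and qₖ = aₖqₖ₋₁ + qₖ₋₂:
  k=0: a=6, p=6, q=1
  k=1: a=1, p=7, q=1
  k=2: a=1, p=13, q=2
  k=3: a=16, p=215, q=33
  k=4: a=1, p=228, q=35
  k=5: a=18, p=4319, q=663

4319/663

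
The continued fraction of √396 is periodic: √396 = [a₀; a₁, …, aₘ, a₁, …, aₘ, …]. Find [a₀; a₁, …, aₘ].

[19; 1, 8, 1, 38]

a₀ = ⌊√396⌋ = 19.
With m₀=0, d₀=1 and mₖ₊₁ = dₖaₖ − mₖ, dₖ₊₁ = (n − mₖ₊₁²)/dₖ, aₖ₊₁ = ⌊(a₀+mₖ₊₁)/dₖ₊₁⌋:
  k=1: m=19, d=35, a=1
  k=2: m=16, d=4, a=8
  k=3: m=16, d=35, a=1
  k=4: m=19, d=1, a=38
d=1 and a=2a₀=38 at k=4, so the next step gives (m, d) = (19, 35) again — its k=1 value — and the period has length 4.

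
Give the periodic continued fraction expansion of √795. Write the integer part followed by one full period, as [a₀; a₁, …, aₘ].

a₀ = ⌊√795⌋ = 28.

[28; 5, 9, 5, 56]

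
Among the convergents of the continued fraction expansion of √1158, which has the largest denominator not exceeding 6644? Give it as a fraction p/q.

78710/2313

√1158 = [34; 34, 68, …] (period length 2).
Convergents:
  p_0/q_0 = 34/1
  p_1/q_1 = 1157/34
  p_2/q_2 = 78710/2313
  p_3/q_3 = 2677297/78676
q_2 = 2313 ≤ 6644 < 78676 = q_3, so the answer is 78710/2313.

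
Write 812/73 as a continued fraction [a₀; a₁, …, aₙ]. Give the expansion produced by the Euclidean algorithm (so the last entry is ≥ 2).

[11; 8, 9]

812 = 11*73 + 9
73 = 8*9 + 1
9 = 9*1 + 0  (stop)
So 812/73 = [11; 8, 9].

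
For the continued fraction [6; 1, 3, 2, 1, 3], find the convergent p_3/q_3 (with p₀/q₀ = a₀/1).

Using pₖ = aₖpₖ₋₁ + pₖ₋₂, qₖ = aₖqₖ₋₁ + qₖ₋₂ (with p₋₁=1, p₋₂=0, q₋₁=0, q₋₂=1):
  k=0: a=6, p=6, q=1
  k=1: a=1, p=7, q=1
  k=2: a=3, p=27, q=4
  k=3: a=2, p=61, q=9

61/9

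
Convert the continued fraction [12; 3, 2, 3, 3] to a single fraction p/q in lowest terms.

971/79

Using pₖ = aₖpₖ₋₁ + pₖ₋₂ and qₖ = aₖqₖ₋₁ + qₖ₋₂:
  k=0: a=12, p=12, q=1
  k=1: a=3, p=37, q=3
  k=2: a=2, p=86, q=7
  k=3: a=3, p=295, q=24
  k=4: a=3, p=971, q=79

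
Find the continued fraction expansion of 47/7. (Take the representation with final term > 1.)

[6; 1, 2, 2]

47 = 6*7 + 5
7 = 1*5 + 2
5 = 2*2 + 1
2 = 2*1 + 0  (stop)
So 47/7 = [6; 1, 2, 2].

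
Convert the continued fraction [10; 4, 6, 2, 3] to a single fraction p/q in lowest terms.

Using pₖ = aₖpₖ₋₁ + pₖ₋₂ and qₖ = aₖqₖ₋₁ + qₖ₋₂:
  k=0: a=10, p=10, q=1
  k=1: a=4, p=41, q=4
  k=2: a=6, p=256, q=25
  k=3: a=2, p=553, q=54
  k=4: a=3, p=1915, q=187

1915/187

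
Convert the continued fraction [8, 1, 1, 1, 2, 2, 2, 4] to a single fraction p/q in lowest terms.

Using pₖ = aₖpₖ₋₁ + pₖ₋₂ and qₖ = aₖqₖ₋₁ + qₖ₋₂:
  k=0: a=8, p=8, q=1
  k=1: a=1, p=9, q=1
  k=2: a=1, p=17, q=2
  k=3: a=1, p=26, q=3
  k=4: a=2, p=69, q=8
  k=5: a=2, p=164, q=19
  k=6: a=2, p=397, q=46
  k=7: a=4, p=1752, q=203

1752/203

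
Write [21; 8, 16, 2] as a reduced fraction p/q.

Fold from the inside: start with 2/1.
  16 + 1/2 = 33/2
  8 + 2/33 = 266/33
  21 + 33/266 = 5619/266

5619/266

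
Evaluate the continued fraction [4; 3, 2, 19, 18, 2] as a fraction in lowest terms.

21631/5046

Fold from the inside: start with 2/1.
  18 + 1/2 = 37/2
  19 + 2/37 = 705/37
  2 + 37/705 = 1447/705
  3 + 705/1447 = 5046/1447
  4 + 1447/5046 = 21631/5046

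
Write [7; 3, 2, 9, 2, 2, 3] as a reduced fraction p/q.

Fold from the inside: start with 3/1.
  2 + 1/3 = 7/3
  2 + 3/7 = 17/7
  9 + 7/17 = 160/17
  2 + 17/160 = 337/160
  3 + 160/337 = 1171/337
  7 + 337/1171 = 8534/1171

8534/1171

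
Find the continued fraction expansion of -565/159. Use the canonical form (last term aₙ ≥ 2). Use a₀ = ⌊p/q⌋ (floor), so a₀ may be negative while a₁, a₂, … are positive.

[-4; 2, 4, 5, 1, 2]

-565 = -4*159 + 71
159 = 2*71 + 17
71 = 4*17 + 3
17 = 5*3 + 2
3 = 1*2 + 1
2 = 2*1 + 0  (stop)
So -565/159 = [-4; 2, 4, 5, 1, 2].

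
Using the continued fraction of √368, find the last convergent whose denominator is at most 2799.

√368 = [19; 5, 2, 5, 38, …] (period length 4).
Convergents:
  p_0/q_0 = 19/1
  p_1/q_1 = 96/5
  p_2/q_2 = 211/11
  p_3/q_3 = 1151/60
  p_4/q_4 = 43949/2291
  p_5/q_5 = 220896/11515
q_4 = 2291 ≤ 2799 < 11515 = q_5, so the answer is 43949/2291.

43949/2291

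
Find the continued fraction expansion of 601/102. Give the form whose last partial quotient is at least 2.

[5; 1, 8, 3, 1, 2]

601 = 5×102 + 91
102 = 1×91 + 11
91 = 8×11 + 3
11 = 3×3 + 2
3 = 1×2 + 1
2 = 2×1 + 0  (stop)
So 601/102 = [5; 1, 8, 3, 1, 2].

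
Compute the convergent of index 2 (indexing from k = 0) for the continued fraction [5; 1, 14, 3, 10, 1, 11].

Using pₖ = aₖpₖ₋₁ + pₖ₋₂, qₖ = aₖqₖ₋₁ + qₖ₋₂ (with p₋₁=1, p₋₂=0, q₋₁=0, q₋₂=1):
  k=0: a=5, p=5, q=1
  k=1: a=1, p=6, q=1
  k=2: a=14, p=89, q=15

89/15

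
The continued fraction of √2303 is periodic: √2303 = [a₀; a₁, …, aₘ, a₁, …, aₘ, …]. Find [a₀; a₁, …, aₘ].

a₀ = ⌊√2303⌋ = 47.
With m₀=0, d₀=1 and mₖ₊₁ = dₖaₖ − mₖ, dₖ₊₁ = (n − mₖ₊₁²)/dₖ, aₖ₊₁ = ⌊(a₀+mₖ₊₁)/dₖ₊₁⌋:
  k=1: m=47, d=94, a=1
  k=2: m=47, d=1, a=94
d=1 and a=2a₀=94 at k=2, so the next step gives (m, d) = (47, 94) again — its k=1 value — and the period has length 2.

[47; 1, 94]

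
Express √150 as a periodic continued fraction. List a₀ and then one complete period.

a₀ = ⌊√150⌋ = 12.
With m₀=0, d₀=1 and mₖ₊₁ = dₖaₖ − mₖ, dₖ₊₁ = (n − mₖ₊₁²)/dₖ, aₖ₊₁ = ⌊(a₀+mₖ₊₁)/dₖ₊₁⌋:
  k=1: m=12, d=6, a=4
  k=2: m=12, d=1, a=24
d=1 and a=2a₀=24 at k=2, so the next step gives (m, d) = (12, 6) again — its k=1 value — and the period has length 2.

[12; 4, 24]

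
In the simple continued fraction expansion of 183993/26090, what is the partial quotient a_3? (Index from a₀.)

16

183993 = 7·26090 + 1363   →  a_0 = 7
26090 = 19·1363 + 193   →  a_1 = 19
1363 = 7·193 + 12   →  a_2 = 7
193 = 16·12 + 1   →  a_3 = 16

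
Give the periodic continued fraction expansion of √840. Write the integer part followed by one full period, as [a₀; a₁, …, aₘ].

[28; 1, 56]

a₀ = ⌊√840⌋ = 28.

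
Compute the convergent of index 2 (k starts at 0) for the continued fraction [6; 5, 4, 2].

130/21

Using pₖ = aₖpₖ₋₁ + pₖ₋₂, qₖ = aₖqₖ₋₁ + qₖ₋₂ (with p₋₁=1, p₋₂=0, q₋₁=0, q₋₂=1):
  k=0: a=6, p=6, q=1
  k=1: a=5, p=31, q=5
  k=2: a=4, p=130, q=21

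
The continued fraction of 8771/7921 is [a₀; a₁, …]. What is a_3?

7

8771 = 1·7921 + 850   →  a_0 = 1
7921 = 9·850 + 271   →  a_1 = 9
850 = 3·271 + 37   →  a_2 = 3
271 = 7·37 + 12   →  a_3 = 7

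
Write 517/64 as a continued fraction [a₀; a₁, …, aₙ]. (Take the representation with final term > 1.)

[8; 12, 1, 4]

517 = 8×64 + 5
64 = 12×5 + 4
5 = 1×4 + 1
4 = 4×1 + 0  (stop)
So 517/64 = [8; 12, 1, 4].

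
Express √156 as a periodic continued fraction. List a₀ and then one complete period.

a₀ = ⌊√156⌋ = 12.
With m₀=0, d₀=1 and mₖ₊₁ = dₖaₖ − mₖ, dₖ₊₁ = (n − mₖ₊₁²)/dₖ, aₖ₊₁ = ⌊(a₀+mₖ₊₁)/dₖ₊₁⌋:
  k=1: m=12, d=12, a=2
  k=2: m=12, d=1, a=24
d=1 and a=2a₀=24 at k=2, so the next step gives (m, d) = (12, 12) again — its k=1 value — and the period has length 2.

[12; 2, 24]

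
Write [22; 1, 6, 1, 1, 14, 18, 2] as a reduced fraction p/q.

185131/8096

Fold from the inside: start with 2/1.
  18 + 1/2 = 37/2
  14 + 2/37 = 520/37
  1 + 37/520 = 557/520
  1 + 520/557 = 1077/557
  6 + 557/1077 = 7019/1077
  1 + 1077/7019 = 8096/7019
  22 + 7019/8096 = 185131/8096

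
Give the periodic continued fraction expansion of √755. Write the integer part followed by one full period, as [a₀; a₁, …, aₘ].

a₀ = ⌊√755⌋ = 27.
With m₀=0, d₀=1 and mₖ₊₁ = dₖaₖ − mₖ, dₖ₊₁ = (n − mₖ₊₁²)/dₖ, aₖ₊₁ = ⌊(a₀+mₖ₊₁)/dₖ₊₁⌋:
  k=1: m=27, d=26, a=2
  k=2: m=25, d=5, a=10
  k=3: m=25, d=26, a=2
  k=4: m=27, d=1, a=54
d=1 and a=2a₀=54 at k=4, so the next step gives (m, d) = (27, 26) again — its k=1 value — and the period has length 4.

[27; 2, 10, 2, 54]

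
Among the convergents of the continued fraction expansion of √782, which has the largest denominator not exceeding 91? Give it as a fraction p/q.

783/28

√782 = [27; 1, 26, 1, 54, …] (period length 4).
Convergents:
  p_0/q_0 = 27/1
  p_1/q_1 = 28/1
  p_2/q_2 = 755/27
  p_3/q_3 = 783/28
  p_4/q_4 = 43037/1539
q_3 = 28 ≤ 91 < 1539 = q_4, so the answer is 783/28.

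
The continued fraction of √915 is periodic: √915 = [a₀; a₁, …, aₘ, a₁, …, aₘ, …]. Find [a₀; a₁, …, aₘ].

[30; 4, 60]

a₀ = ⌊√915⌋ = 30.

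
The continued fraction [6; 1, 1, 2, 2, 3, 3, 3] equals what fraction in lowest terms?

Using pₖ = aₖpₖ₋₁ + pₖ₋₂ and qₖ = aₖqₖ₋₁ + qₖ₋₂:
  k=0: a=6, p=6, q=1
  k=1: a=1, p=7, q=1
  k=2: a=1, p=13, q=2
  k=3: a=2, p=33, q=5
  k=4: a=2, p=79, q=12
  k=5: a=3, p=270, q=41
  k=6: a=3, p=889, q=135
  k=7: a=3, p=2937, q=446

2937/446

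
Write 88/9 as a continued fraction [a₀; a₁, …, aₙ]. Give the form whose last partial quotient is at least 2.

88 = 9×9 + 7
9 = 1×7 + 2
7 = 3×2 + 1
2 = 2×1 + 0  (stop)
So 88/9 = [9; 1, 3, 2].

[9; 1, 3, 2]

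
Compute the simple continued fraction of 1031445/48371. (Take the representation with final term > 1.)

[21; 3, 11, 9, 11, 14]

1031445 = 21·48371 + 15654
48371 = 3·15654 + 1409
15654 = 11·1409 + 155
1409 = 9·155 + 14
155 = 11·14 + 1
14 = 14·1 + 0  (stop)
So 1031445/48371 = [21; 3, 11, 9, 11, 14].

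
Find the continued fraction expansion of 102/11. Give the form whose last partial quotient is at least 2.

[9; 3, 1, 2]

102 = 9·11 + 3
11 = 3·3 + 2
3 = 1·2 + 1
2 = 2·1 + 0  (stop)
So 102/11 = [9; 3, 1, 2].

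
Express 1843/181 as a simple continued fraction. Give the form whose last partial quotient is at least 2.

1843 = 10*181 + 33
181 = 5*33 + 16
33 = 2*16 + 1
16 = 16*1 + 0  (stop)
So 1843/181 = [10; 5, 2, 16].

[10; 5, 2, 16]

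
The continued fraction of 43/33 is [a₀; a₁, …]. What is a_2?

3

43 = 1·33 + 10   →  a_0 = 1
33 = 3·10 + 3   →  a_1 = 3
10 = 3·3 + 1   →  a_2 = 3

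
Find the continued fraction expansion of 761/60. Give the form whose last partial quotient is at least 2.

761 = 12*60 + 41
60 = 1*41 + 19
41 = 2*19 + 3
19 = 6*3 + 1
3 = 3*1 + 0  (stop)
So 761/60 = [12; 1, 2, 6, 3].

[12; 1, 2, 6, 3]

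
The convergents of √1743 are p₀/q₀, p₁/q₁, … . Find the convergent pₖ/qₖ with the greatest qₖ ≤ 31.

167/4

√1743 = [41; 1, 2, 1, 82, …] (period length 4).
Convergents:
  p_0/q_0 = 41/1
  p_1/q_1 = 42/1
  p_2/q_2 = 125/3
  p_3/q_3 = 167/4
  p_4/q_4 = 13819/331
q_3 = 4 ≤ 31 < 331 = q_4, so the answer is 167/4.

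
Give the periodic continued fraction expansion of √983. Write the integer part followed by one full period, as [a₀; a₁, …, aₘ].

a₀ = ⌊√983⌋ = 31.
With m₀=0, d₀=1 and mₖ₊₁ = dₖaₖ − mₖ, dₖ₊₁ = (n − mₖ₊₁²)/dₖ, aₖ₊₁ = ⌊(a₀+mₖ₊₁)/dₖ₊₁⌋:
  k=1: m=31, d=22, a=2
  k=2: m=13, d=37, a=1
  k=3: m=24, d=11, a=5
  k=4: m=31, d=2, a=31
  k=5: m=31, d=11, a=5
  k=6: m=24, d=37, a=1
  k=7: m=13, d=22, a=2
  k=8: m=31, d=1, a=62
d=1 and a=2a₀=62 at k=8, so the next step gives (m, d) = (31, 22) again — its k=1 value — and the period has length 8.

[31; 2, 1, 5, 31, 5, 1, 2, 62]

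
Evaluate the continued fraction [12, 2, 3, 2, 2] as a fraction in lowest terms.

485/39

Fold from the inside: start with 2/1.
  2 + 1/2 = 5/2
  3 + 2/5 = 17/5
  2 + 5/17 = 39/17
  12 + 17/39 = 485/39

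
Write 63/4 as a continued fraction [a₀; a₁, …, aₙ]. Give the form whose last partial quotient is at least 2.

63 = 15·4 + 3
4 = 1·3 + 1
3 = 3·1 + 0  (stop)
So 63/4 = [15; 1, 3].

[15; 1, 3]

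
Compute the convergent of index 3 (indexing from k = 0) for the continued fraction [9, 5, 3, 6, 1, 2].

Using pₖ = aₖpₖ₋₁ + pₖ₋₂, qₖ = aₖqₖ₋₁ + qₖ₋₂ (with p₋₁=1, p₋₂=0, q₋₁=0, q₋₂=1):
  k=0: a=9, p=9, q=1
  k=1: a=5, p=46, q=5
  k=2: a=3, p=147, q=16
  k=3: a=6, p=928, q=101

928/101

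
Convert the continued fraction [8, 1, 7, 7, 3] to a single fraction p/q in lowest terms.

1589/179

Fold from the inside: start with 3/1.
  7 + 1/3 = 22/3
  7 + 3/22 = 157/22
  1 + 22/157 = 179/157
  8 + 157/179 = 1589/179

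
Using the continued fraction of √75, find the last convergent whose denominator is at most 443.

1351/156

√75 = [8; 1, 1, 1, 16, …] (period length 4).
Convergents:
  p_0/q_0 = 8/1
  p_1/q_1 = 9/1
  p_2/q_2 = 17/2
  p_3/q_3 = 26/3
  p_4/q_4 = 433/50
  p_5/q_5 = 459/53
  p_6/q_6 = 892/103
  p_7/q_7 = 1351/156
  p_8/q_8 = 22508/2599
q_7 = 156 ≤ 443 < 2599 = q_8, so the answer is 1351/156.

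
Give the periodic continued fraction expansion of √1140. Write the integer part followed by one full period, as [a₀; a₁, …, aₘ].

a₀ = ⌊√1140⌋ = 33.
With m₀=0, d₀=1 and mₖ₊₁ = dₖaₖ − mₖ, dₖ₊₁ = (n − mₖ₊₁²)/dₖ, aₖ₊₁ = ⌊(a₀+mₖ₊₁)/dₖ₊₁⌋:
  k=1: m=33, d=51, a=1
  k=2: m=18, d=16, a=3
  k=3: m=30, d=15, a=4
  k=4: m=30, d=16, a=3
  k=5: m=18, d=51, a=1
  k=6: m=33, d=1, a=66
d=1 and a=2a₀=66 at k=6, so the next step gives (m, d) = (33, 51) again — its k=1 value — and the period has length 6.

[33; 1, 3, 4, 3, 1, 66]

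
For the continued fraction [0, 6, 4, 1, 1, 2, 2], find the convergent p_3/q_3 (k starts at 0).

5/31

Using pₖ = aₖpₖ₋₁ + pₖ₋₂, qₖ = aₖqₖ₋₁ + qₖ₋₂ (with p₋₁=1, p₋₂=0, q₋₁=0, q₋₂=1):
  k=0: a=0, p=0, q=1
  k=1: a=6, p=1, q=6
  k=2: a=4, p=4, q=25
  k=3: a=1, p=5, q=31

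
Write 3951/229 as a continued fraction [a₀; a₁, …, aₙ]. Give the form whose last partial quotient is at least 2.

3951 = 17·229 + 58
229 = 3·58 + 55
58 = 1·55 + 3
55 = 18·3 + 1
3 = 3·1 + 0  (stop)
So 3951/229 = [17; 3, 1, 18, 3].

[17; 3, 1, 18, 3]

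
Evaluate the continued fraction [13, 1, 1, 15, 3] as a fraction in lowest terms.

1284/95

Using pₖ = aₖpₖ₋₁ + pₖ₋₂ and qₖ = aₖqₖ₋₁ + qₖ₋₂:
  k=0: a=13, p=13, q=1
  k=1: a=1, p=14, q=1
  k=2: a=1, p=27, q=2
  k=3: a=15, p=419, q=31
  k=4: a=3, p=1284, q=95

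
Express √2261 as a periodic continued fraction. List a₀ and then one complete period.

a₀ = ⌊√2261⌋ = 47.
With m₀=0, d₀=1 and mₖ₊₁ = dₖaₖ − mₖ, dₖ₊₁ = (n − mₖ₊₁²)/dₖ, aₖ₊₁ = ⌊(a₀+mₖ₊₁)/dₖ₊₁⌋:
  k=1: m=47, d=52, a=1
  k=2: m=5, d=43, a=1
  k=3: m=38, d=19, a=4
  k=4: m=38, d=43, a=1
  k=5: m=5, d=52, a=1
  k=6: m=47, d=1, a=94
d=1 and a=2a₀=94 at k=6, so the next step gives (m, d) = (47, 52) again — its k=1 value — and the period has length 6.

[47; 1, 1, 4, 1, 1, 94]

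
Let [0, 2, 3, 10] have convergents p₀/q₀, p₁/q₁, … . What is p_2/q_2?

3/7

Using pₖ = aₖpₖ₋₁ + pₖ₋₂, qₖ = aₖqₖ₋₁ + qₖ₋₂ (with p₋₁=1, p₋₂=0, q₋₁=0, q₋₂=1):
  k=0: a=0, p=0, q=1
  k=1: a=2, p=1, q=2
  k=2: a=3, p=3, q=7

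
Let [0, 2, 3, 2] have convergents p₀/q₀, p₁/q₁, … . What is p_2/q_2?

Using pₖ = aₖpₖ₋₁ + pₖ₋₂, qₖ = aₖqₖ₋₁ + qₖ₋₂ (with p₋₁=1, p₋₂=0, q₋₁=0, q₋₂=1):
  k=0: a=0, p=0, q=1
  k=1: a=2, p=1, q=2
  k=2: a=3, p=3, q=7

3/7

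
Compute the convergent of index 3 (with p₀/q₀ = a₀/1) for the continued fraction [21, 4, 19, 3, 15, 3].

Using pₖ = aₖpₖ₋₁ + pₖ₋₂, qₖ = aₖqₖ₋₁ + qₖ₋₂ (with p₋₁=1, p₋₂=0, q₋₁=0, q₋₂=1):
  k=0: a=21, p=21, q=1
  k=1: a=4, p=85, q=4
  k=2: a=19, p=1636, q=77
  k=3: a=3, p=4993, q=235

4993/235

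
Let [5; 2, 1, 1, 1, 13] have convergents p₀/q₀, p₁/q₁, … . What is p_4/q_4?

Using pₖ = aₖpₖ₋₁ + pₖ₋₂, qₖ = aₖqₖ₋₁ + qₖ₋₂ (with p₋₁=1, p₋₂=0, q₋₁=0, q₋₂=1):
  k=0: a=5, p=5, q=1
  k=1: a=2, p=11, q=2
  k=2: a=1, p=16, q=3
  k=3: a=1, p=27, q=5
  k=4: a=1, p=43, q=8

43/8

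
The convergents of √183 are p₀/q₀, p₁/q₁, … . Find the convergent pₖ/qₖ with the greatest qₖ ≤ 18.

√183 = [13; 1, 1, 8, 1, 1, 26, …] (period length 6).
Convergents:
  p_0/q_0 = 13/1
  p_1/q_1 = 14/1
  p_2/q_2 = 27/2
  p_3/q_3 = 230/17
  p_4/q_4 = 257/19
q_3 = 17 ≤ 18 < 19 = q_4, so the answer is 230/17.

230/17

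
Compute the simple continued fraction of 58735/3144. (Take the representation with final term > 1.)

58735 = 18·3144 + 2143
3144 = 1·2143 + 1001
2143 = 2·1001 + 141
1001 = 7·141 + 14
141 = 10·14 + 1
14 = 14·1 + 0  (stop)
So 58735/3144 = [18; 1, 2, 7, 10, 14].

[18; 1, 2, 7, 10, 14]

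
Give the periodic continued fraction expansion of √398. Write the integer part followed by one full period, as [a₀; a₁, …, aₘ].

a₀ = ⌊√398⌋ = 19.
With m₀=0, d₀=1 and mₖ₊₁ = dₖaₖ − mₖ, dₖ₊₁ = (n − mₖ₊₁²)/dₖ, aₖ₊₁ = ⌊(a₀+mₖ₊₁)/dₖ₊₁⌋:
  k=1: m=19, d=37, a=1
  k=2: m=18, d=2, a=18
  k=3: m=18, d=37, a=1
  k=4: m=19, d=1, a=38
d=1 and a=2a₀=38 at k=4, so the next step gives (m, d) = (19, 37) again — its k=1 value — and the period has length 4.

[19; 1, 18, 1, 38]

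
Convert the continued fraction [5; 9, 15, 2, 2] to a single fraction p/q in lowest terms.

Fold from the inside: start with 2/1.
  2 + 1/2 = 5/2
  15 + 2/5 = 77/5
  9 + 5/77 = 698/77
  5 + 77/698 = 3567/698

3567/698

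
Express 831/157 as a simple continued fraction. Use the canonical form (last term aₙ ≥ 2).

[5; 3, 2, 2, 2, 1, 2]

831 = 5×157 + 46
157 = 3×46 + 19
46 = 2×19 + 8
19 = 2×8 + 3
8 = 2×3 + 2
3 = 1×2 + 1
2 = 2×1 + 0  (stop)
So 831/157 = [5; 3, 2, 2, 2, 1, 2].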